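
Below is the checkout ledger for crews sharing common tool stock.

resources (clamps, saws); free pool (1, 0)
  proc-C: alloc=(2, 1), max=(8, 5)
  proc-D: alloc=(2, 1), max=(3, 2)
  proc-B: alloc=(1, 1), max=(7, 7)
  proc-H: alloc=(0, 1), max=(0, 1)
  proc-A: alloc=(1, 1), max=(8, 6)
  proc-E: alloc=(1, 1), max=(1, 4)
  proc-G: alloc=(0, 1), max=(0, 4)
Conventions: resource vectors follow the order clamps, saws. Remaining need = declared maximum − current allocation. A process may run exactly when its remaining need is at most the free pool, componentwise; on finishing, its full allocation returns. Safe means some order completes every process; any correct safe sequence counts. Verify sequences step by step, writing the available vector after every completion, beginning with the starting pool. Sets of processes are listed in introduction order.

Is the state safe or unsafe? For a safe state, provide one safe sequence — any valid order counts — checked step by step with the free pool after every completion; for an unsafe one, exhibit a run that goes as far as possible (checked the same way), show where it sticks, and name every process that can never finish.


UNSAFE.
Key observation: the wall is saws: completing proc-H, proc-D brings the pool only to (3, 2), and all the rest need more.
The run proc-H, proc-D cannot be extended any further. Verifying each step:
  pool = (1, 0)
  proc-H needs (0, 0) <= (1, 0) -> finishes; pool += (0, 1) = (1, 1)
  proc-D needs (1, 1) <= (1, 1) -> finishes; pool += (2, 1) = (3, 2)
  proc-C cannot run: need (6, 4) vs free (3, 2) (insufficient clamps and saws)
  proc-B cannot run: need (6, 6) vs free (3, 2) (insufficient clamps and saws)
  proc-A cannot run: need (7, 5) vs free (3, 2) (insufficient clamps and saws)
  proc-E cannot run: need (0, 3) vs free (3, 2) (insufficient saws)
  proc-G cannot run: need (0, 3) vs free (3, 2) (insufficient saws)
Never able to finish: proc-C, proc-B, proc-A, proc-E and proc-G.


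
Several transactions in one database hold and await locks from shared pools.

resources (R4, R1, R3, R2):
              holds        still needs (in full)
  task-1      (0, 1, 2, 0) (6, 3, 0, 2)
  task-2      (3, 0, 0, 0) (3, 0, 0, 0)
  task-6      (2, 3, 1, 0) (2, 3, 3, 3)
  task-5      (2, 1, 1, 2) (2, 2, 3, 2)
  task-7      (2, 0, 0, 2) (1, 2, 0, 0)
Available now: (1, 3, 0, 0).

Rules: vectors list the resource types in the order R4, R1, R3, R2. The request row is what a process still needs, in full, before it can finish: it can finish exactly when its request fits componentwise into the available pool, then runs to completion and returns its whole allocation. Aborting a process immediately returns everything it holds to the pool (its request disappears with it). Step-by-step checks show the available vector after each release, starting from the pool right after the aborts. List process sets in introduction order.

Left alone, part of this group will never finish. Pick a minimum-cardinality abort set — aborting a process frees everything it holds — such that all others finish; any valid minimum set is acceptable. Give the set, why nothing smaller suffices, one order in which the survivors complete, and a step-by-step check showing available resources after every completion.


The answer: abort task-6.
Key observation: task-5 had no path to completion before; after the abort of task-6 ((2, 3, 1, 0) returned), step 4 is where it fits.
No smaller set exists: with zero aborts the deadlock remains.
The survivors complete as task-7, task-2, task-1, task-5. Step-by-step check (starting from the post-abort pool):
  pool = (3, 6, 1, 0)
  task-7 needs (1, 2, 0, 0) <= (3, 6, 1, 0) -> finishes; pool += (2, 0, 0, 2) = (5, 6, 1, 2)
  task-2 needs (3, 0, 0, 0) <= (5, 6, 1, 2) -> finishes; pool += (3, 0, 0, 0) = (8, 6, 1, 2)
  task-1 needs (6, 3, 0, 2) <= (8, 6, 1, 2) -> finishes; pool += (0, 1, 2, 0) = (8, 7, 3, 2)
  task-5 needs (2, 2, 3, 2) <= (8, 7, 3, 2) -> finishes; pool += (2, 1, 1, 2) = (10, 8, 4, 4)


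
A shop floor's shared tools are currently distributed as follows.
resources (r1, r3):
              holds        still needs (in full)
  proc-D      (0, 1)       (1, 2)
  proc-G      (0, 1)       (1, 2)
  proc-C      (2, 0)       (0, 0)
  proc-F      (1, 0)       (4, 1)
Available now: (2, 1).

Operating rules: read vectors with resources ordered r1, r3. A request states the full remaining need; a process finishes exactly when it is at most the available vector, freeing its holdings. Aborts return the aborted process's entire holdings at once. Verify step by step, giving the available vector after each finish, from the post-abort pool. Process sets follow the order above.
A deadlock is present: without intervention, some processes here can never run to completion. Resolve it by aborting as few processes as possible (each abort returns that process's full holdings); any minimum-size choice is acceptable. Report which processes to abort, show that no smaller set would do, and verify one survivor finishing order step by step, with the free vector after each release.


Minimum abort set: proc-D.
Key observation: before aborting proc-D, proc-G was permanently blocked — no order could ever run it; afterwards it completes at step 2.
Why nothing smaller works: aborting no one leaves the state deadlocked as given.
One survivor order: proc-C, proc-G, proc-F. Step-by-step check (post-abort pool first):
  pool = (2, 2)
  proc-C: need (0, 0) fits (2, 2); releases (2, 0), pool now (4, 2)
  proc-G: need (1, 2) fits (4, 2); releases (0, 1), pool now (4, 3)
  proc-F: need (4, 1) fits (4, 3); releases (1, 0), pool now (5, 3)


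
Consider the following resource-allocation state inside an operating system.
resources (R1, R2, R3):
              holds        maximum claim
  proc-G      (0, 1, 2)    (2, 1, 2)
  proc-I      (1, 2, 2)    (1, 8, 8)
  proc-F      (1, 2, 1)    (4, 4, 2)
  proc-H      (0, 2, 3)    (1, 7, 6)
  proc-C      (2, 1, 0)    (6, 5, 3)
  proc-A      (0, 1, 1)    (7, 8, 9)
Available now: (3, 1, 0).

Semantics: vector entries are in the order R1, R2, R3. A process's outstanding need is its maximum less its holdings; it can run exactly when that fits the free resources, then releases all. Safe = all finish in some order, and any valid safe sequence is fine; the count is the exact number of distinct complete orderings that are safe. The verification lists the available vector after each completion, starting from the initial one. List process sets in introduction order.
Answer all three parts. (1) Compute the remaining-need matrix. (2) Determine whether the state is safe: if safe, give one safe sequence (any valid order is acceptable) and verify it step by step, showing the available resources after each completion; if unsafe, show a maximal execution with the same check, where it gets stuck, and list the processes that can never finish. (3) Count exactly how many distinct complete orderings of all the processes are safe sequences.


(1) Remaining need (order R1, R2, R3):
  proc-G: (2, 0, 0)
  proc-I: (0, 6, 6)
  proc-F: (3, 2, 1)
  proc-H: (1, 5, 3)
  proc-C: (4, 4, 3)
  proc-A: (7, 7, 8)
(2) SAFE. One safe sequence: proc-G, proc-F, proc-C, proc-H, proc-I, proc-A.
Key observation: proc-F marks the first exact bind of the order: its need (3, 2, 1) fits the free (3, 2, 2) with zero slack on a requested resource.
Check, step by step:
  pool = (3, 1, 0)
  run proc-G (needs (2, 0, 0), free (3, 1, 0)); after release of (0, 1, 2) the pool is (3, 2, 2)
  run proc-F (needs (3, 2, 1), free (3, 2, 2)); after release of (1, 2, 1) the pool is (4, 4, 3)
  run proc-C (needs (4, 4, 3), free (4, 4, 3)); after release of (2, 1, 0) the pool is (6, 5, 3)
  run proc-H (needs (1, 5, 3), free (6, 5, 3)); after release of (0, 2, 3) the pool is (6, 7, 6)
  run proc-I (needs (0, 6, 6), free (6, 7, 6)); after release of (1, 2, 2) the pool is (7, 9, 8)
  run proc-A (needs (7, 7, 8), free (7, 9, 8)); after release of (0, 1, 1) the pool is (7, 10, 9)
(3) Precisely 1 of the possible complete orderings is a safe sequence.


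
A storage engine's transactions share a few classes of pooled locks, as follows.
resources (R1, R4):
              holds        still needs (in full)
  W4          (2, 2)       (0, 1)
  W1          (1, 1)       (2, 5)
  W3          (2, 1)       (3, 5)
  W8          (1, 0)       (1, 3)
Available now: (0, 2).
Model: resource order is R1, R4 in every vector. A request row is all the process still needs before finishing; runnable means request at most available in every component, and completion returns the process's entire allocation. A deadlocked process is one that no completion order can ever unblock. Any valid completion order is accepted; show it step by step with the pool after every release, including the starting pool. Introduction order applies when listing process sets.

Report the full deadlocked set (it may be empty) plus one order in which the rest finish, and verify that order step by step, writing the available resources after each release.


Deadlocked: W1 and W3.
Key observation: no order helps: past W4, W8, the free pool tops out at (3, 4), below what each blocked process needs in R4.
The rest can finish in the order W4, W8. Step-by-step check:
  pool = (0, 2)
  run W4 (needs (0, 1), free (0, 2)); after release of (2, 2) the pool is (2, 4)
  run W8 (needs (1, 3), free (2, 4)); after release of (1, 0) the pool is (3, 4)
None of the blocked processes ever fits:
  W1 cannot run: need (2, 5) vs free (3, 4) (insufficient R4)
  W3 cannot run: need (3, 5) vs free (3, 4) (insufficient R4)


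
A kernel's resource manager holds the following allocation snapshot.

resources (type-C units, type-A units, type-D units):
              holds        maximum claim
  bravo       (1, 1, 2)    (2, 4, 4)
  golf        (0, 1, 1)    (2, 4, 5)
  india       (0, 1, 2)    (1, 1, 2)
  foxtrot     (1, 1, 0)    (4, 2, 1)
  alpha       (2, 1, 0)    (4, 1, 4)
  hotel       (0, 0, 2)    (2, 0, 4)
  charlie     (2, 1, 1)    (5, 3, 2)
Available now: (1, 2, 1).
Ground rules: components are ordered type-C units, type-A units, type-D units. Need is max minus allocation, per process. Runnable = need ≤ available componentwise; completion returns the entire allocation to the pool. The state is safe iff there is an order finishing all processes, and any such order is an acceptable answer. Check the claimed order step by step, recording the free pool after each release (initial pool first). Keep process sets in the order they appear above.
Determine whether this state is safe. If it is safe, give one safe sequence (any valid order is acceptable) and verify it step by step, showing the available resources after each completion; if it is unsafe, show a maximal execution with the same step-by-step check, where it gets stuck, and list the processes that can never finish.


SAFE — a valid safe sequence is india, bravo, golf, alpha, charlie, hotel, foxtrot.
Key observation: india is the earliest step where a requested resource binds exactly: need (1, 0, 0), pool (1, 2, 1) at its turn.
Verifying each step:
  pool = (1, 2, 1)
  run india (needs (1, 0, 0), free (1, 2, 1)); after release of (0, 1, 2) the pool is (1, 3, 3)
  run bravo (needs (1, 3, 2), free (1, 3, 3)); after release of (1, 1, 2) the pool is (2, 4, 5)
  run golf (needs (2, 3, 4), free (2, 4, 5)); after release of (0, 1, 1) the pool is (2, 5, 6)
  run alpha (needs (2, 0, 4), free (2, 5, 6)); after release of (2, 1, 0) the pool is (4, 6, 6)
  run charlie (needs (3, 2, 1), free (4, 6, 6)); after release of (2, 1, 1) the pool is (6, 7, 7)
  run hotel (needs (2, 0, 2), free (6, 7, 7)); after release of (0, 0, 2) the pool is (6, 7, 9)
  run foxtrot (needs (3, 1, 1), free (6, 7, 9)); after release of (1, 1, 0) the pool is (7, 8, 9)


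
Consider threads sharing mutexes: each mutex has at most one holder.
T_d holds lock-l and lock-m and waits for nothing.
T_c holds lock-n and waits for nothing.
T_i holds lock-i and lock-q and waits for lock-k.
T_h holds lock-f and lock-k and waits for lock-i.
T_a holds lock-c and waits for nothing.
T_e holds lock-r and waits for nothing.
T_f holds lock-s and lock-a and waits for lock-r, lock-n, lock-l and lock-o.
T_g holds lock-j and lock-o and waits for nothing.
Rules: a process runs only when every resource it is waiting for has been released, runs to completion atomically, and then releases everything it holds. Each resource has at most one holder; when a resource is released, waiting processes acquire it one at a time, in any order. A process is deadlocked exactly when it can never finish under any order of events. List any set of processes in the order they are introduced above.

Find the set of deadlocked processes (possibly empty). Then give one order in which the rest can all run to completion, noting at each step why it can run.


Deadlocked: T_i and T_h.
Key observation: the waits loop around T_i -> T_h -> T_i with no way out; no other process is dragged down with it.
The rest can finish in the order T_e, T_d, T_a, T_g, T_c, T_f.
Walking it through:
  run T_e (it waits on nothing); releases lock-r
  run T_d (it waits on nothing); releases lock-l and lock-m
  run T_a (it waits on nothing); releases lock-c
  run T_g (it waits on nothing); releases lock-j and lock-o
  run T_c (it waits on nothing); releases lock-n
  T_f waits on lock-r, lock-n, lock-l and lock-o — all released -> runs and releases lock-s and lock-a


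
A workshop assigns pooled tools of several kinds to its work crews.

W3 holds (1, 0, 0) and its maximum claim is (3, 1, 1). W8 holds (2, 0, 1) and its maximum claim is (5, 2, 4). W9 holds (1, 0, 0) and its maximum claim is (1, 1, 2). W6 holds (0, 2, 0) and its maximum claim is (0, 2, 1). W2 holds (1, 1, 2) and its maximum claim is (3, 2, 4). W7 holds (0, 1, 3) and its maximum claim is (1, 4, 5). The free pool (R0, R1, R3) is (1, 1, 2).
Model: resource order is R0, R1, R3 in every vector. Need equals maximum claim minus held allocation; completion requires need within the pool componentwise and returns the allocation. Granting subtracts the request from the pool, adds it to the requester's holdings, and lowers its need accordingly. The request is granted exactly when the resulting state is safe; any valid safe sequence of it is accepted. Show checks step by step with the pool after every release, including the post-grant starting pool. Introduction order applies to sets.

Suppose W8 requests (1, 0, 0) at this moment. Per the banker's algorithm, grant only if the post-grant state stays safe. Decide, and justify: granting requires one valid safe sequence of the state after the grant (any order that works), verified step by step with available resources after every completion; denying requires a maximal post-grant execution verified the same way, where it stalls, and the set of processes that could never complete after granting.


DENY. Granting would leave the state unsafe.
Key observation: no order helps: past W9, W6, W7, the free pool tops out at (1, 4, 5), below what each blocked process needs in R0.
After a pretend grant, a maximal execution: W9, W6, W7 — then nothing else fits. Walking it through:
  pool = (0, 1, 2)
  run W9 (needs (0, 1, 2), free (0, 1, 2)); after release of (1, 0, 0) the pool is (1, 1, 2)
  run W6 (needs (0, 0, 1), free (1, 1, 2)); after release of (0, 2, 0) the pool is (1, 3, 2)
  run W7 (needs (1, 3, 2), free (1, 3, 2)); after release of (0, 1, 3) the pool is (1, 4, 5)
  blocked: W3 wants (2, 1, 1), pool (1, 4, 5) — not enough R0
  blocked: W8 wants (2, 2, 3), pool (1, 4, 5) — not enough R0
  blocked: W2 wants (2, 1, 2), pool (1, 4, 5) — not enough R0
Had the request been granted, W3, W8 and W2 could never finish.


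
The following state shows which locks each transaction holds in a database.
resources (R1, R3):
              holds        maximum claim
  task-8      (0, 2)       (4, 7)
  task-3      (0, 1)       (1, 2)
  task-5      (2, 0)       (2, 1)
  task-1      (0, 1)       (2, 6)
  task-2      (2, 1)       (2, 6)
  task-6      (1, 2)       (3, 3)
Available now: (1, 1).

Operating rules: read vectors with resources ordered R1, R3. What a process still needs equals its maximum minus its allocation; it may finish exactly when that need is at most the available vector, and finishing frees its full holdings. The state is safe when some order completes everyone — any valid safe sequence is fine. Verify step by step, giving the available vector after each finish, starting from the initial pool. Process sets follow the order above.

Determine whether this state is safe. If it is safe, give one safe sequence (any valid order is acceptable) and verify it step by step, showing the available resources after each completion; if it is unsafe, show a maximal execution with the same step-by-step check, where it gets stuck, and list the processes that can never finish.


The state is UNSAFE.
Key observation: even finishing task-5, task-3, task-6 leaves just (4, 4) free — too little R3 for any of the remaining processes.
Going as far as possible: task-5, task-3, task-6; after that, nothing fits. Check, step by step:
  pool = (1, 1)
  task-5: need (0, 1) fits (1, 1); releases (2, 0), pool now (3, 1)
  task-3: need (1, 1) fits (3, 1); releases (0, 1), pool now (3, 2)
  task-6: need (2, 1) fits (3, 2); releases (1, 2), pool now (4, 4)
  task-8 cannot run: need (4, 5) vs free (4, 4) (insufficient R3)
  task-1 cannot run: need (2, 5) vs free (4, 4) (insufficient R3)
  task-2 cannot run: need (0, 5) vs free (4, 4) (insufficient R3)
Permanently blocked: task-8, task-1 and task-2.


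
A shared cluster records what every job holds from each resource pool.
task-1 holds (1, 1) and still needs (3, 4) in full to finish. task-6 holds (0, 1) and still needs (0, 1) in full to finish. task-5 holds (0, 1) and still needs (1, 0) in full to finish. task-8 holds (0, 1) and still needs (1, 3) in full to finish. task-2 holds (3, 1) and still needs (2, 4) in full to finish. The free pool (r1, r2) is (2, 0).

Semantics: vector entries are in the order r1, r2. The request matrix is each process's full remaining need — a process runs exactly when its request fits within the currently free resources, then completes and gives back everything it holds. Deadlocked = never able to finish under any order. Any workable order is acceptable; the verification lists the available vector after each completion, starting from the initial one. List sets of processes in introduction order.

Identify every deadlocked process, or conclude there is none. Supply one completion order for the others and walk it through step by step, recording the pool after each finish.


Deadlocked: task-1, task-8 and task-2.
Key observation: no order helps: past task-5, task-6, the free pool tops out at (2, 2), below what each blocked process needs in r2.
The rest can finish in the order task-5, task-6. Step-by-step check:
  pool = (2, 0)
  task-5: need (1, 0) fits (2, 0); releases (0, 1), pool now (2, 1)
  task-6: need (0, 1) fits (2, 1); releases (0, 1), pool now (2, 2)
None of the blocked processes ever fits:
  task-1 still needs (3, 4) but only (2, 2) is free — short on r1 and r2
  task-8 still needs (1, 3) but only (2, 2) is free — short on r2
  task-2 still needs (2, 4) but only (2, 2) is free — short on r2


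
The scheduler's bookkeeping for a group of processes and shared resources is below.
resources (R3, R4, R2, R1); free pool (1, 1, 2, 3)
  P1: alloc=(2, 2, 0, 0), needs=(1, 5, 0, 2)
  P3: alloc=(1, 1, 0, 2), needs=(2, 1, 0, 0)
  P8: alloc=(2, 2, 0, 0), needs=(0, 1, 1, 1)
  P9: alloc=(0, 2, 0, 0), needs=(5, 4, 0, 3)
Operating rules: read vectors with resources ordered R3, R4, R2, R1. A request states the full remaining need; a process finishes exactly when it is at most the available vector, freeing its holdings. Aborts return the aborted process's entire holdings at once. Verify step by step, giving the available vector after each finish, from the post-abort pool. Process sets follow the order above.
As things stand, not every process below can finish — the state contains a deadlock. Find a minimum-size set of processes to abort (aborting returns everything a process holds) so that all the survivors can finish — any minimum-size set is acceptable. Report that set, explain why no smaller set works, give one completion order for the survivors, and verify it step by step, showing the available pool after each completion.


The answer: abort P1.
Key observation: P9 had no path to completion before; after the abort of P1 ((2, 2, 0, 0) returned), step 3 is where it fits.
Why nothing smaller works: aborting no one leaves the state deadlocked as given.
One survivor order: P3, P8, P9. Walking it through (post-abort pool first):
  pool = (3, 3, 2, 3)
  P3: need (2, 1, 0, 0) fits (3, 3, 2, 3); releases (1, 1, 0, 2), pool now (4, 4, 2, 5)
  P8: need (0, 1, 1, 1) fits (4, 4, 2, 5); releases (2, 2, 0, 0), pool now (6, 6, 2, 5)
  P9: need (5, 4, 0, 3) fits (6, 6, 2, 5); releases (0, 2, 0, 0), pool now (6, 8, 2, 5)


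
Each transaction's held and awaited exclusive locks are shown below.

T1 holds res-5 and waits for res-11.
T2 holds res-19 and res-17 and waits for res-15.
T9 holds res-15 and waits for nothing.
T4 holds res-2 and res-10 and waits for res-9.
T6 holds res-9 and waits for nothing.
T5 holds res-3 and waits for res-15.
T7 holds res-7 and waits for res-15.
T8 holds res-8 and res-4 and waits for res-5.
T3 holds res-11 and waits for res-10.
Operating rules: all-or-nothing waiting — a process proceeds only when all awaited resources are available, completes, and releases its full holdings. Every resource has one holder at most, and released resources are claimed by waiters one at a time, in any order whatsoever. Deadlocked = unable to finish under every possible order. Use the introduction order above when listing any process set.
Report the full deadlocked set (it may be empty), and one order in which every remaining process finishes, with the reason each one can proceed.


The deadlocked set is empty.
Key observation: the wait relation is loop-free; peeling off processes with no waits unwinds the whole state.
The rest can finish in the order T6, T9, T4, T2, T5, T3, T1, T7, T8.
Walking it through:
  T6: no waits; runs immediately, freeing res-9
  T9: no waits; runs immediately, freeing res-15
  T4: everything it awaited (res-9) is free; runs, freeing res-2 and res-10
  T2: everything it awaited (res-15) is free; runs, freeing res-19 and res-17
  T5: everything it awaited (res-15) is free; runs, freeing res-3
  T3: everything it awaited (res-10) is free; runs, freeing res-11
  T1: everything it awaited (res-11) is free; runs, freeing res-5
  T7: everything it awaited (res-15) is free; runs, freeing res-7
  T8: everything it awaited (res-5) is free; runs, freeing res-8 and res-4


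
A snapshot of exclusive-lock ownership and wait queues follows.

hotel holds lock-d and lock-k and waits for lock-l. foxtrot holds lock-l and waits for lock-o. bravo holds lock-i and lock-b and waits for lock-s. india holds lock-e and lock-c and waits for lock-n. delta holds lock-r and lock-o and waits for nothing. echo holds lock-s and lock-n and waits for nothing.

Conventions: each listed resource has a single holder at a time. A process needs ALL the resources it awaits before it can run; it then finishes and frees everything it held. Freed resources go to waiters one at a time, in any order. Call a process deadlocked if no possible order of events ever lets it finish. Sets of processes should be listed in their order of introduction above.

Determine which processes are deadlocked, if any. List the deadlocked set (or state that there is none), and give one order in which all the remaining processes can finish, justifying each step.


Nothing here is deadlocked.
Key observation: all waits point, directly or indirectly, at processes that can finish, so nothing is permanently blocked.
The rest can finish in the order delta, foxtrot, hotel, echo, india, bravo.
Walking it through:
  delta waits on nothing -> runs at once and releases lock-r and lock-o
  foxtrot: everything it awaited (lock-o) is free; runs, freeing lock-l
  hotel: everything it awaited (lock-l) is free; runs, freeing lock-d and lock-k
  echo waits on nothing -> runs at once and releases lock-s and lock-n
  india: everything it awaited (lock-n) is free; runs, freeing lock-e and lock-c
  bravo: everything it awaited (lock-s) is free; runs, freeing lock-i and lock-b


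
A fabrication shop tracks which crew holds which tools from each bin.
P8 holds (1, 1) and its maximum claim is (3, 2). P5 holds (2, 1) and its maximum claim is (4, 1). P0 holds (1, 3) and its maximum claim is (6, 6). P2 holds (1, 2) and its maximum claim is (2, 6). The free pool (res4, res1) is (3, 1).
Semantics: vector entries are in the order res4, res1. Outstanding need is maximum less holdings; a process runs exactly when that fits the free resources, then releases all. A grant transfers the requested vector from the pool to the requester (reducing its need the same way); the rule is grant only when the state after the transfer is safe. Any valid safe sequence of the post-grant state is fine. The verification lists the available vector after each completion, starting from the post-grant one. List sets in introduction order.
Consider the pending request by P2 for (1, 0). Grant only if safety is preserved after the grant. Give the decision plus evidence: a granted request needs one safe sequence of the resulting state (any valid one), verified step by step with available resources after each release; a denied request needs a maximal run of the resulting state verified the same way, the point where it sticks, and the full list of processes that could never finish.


GRANT: granting preserves safety; a valid post-grant sequence is P5, P8, P0, P2.
Key observation: with (2, 1) left after the transfer, P5 can run at once — the state stays safe.
Verifying the post-grant state step by step:
  pool = (2, 1)
  P5: need (2, 0) fits (2, 1); releases (2, 1), pool now (4, 2)
  P8: need (2, 1) fits (4, 2); releases (1, 1), pool now (5, 3)
  P0: need (5, 3) fits (5, 3); releases (1, 3), pool now (6, 6)
  P2: need (0, 4) fits (6, 6); releases (2, 2), pool now (8, 8)


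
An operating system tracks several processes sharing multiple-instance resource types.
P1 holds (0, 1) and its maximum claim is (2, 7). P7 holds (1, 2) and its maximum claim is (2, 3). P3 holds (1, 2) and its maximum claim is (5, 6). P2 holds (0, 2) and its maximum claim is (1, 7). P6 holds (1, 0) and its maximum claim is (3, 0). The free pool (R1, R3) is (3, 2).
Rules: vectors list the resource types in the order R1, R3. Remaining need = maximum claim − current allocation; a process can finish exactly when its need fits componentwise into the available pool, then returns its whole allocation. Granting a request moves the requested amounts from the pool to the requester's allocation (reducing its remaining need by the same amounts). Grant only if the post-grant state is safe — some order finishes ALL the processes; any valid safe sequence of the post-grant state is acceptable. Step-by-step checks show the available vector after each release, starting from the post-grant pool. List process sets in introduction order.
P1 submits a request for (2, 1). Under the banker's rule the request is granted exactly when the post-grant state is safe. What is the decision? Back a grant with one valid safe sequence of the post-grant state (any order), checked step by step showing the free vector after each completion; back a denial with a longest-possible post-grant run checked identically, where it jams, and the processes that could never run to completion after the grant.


DENY. Granting would leave the state unsafe.
Key observation: after P7, P6 complete, (3, 3) is the best the pool ever gets, yet each leftover process wants more R3.
After a pretend grant, a maximal execution: P7, P6 — then nothing else fits. Check, step by step:
  pool = (1, 1)
  P7 needs (1, 1) <= (1, 1) -> finishes; pool += (1, 2) = (2, 3)
  P6 needs (2, 0) <= (2, 3) -> finishes; pool += (1, 0) = (3, 3)
  P1 cannot run: need (0, 5) vs free (3, 3) (insufficient R3)
  P3 cannot run: need (4, 4) vs free (3, 3) (insufficient R1 and R3)
  P2 cannot run: need (1, 5) vs free (3, 3) (insufficient R3)
Had the request been granted, P1, P3 and P2 could never finish.


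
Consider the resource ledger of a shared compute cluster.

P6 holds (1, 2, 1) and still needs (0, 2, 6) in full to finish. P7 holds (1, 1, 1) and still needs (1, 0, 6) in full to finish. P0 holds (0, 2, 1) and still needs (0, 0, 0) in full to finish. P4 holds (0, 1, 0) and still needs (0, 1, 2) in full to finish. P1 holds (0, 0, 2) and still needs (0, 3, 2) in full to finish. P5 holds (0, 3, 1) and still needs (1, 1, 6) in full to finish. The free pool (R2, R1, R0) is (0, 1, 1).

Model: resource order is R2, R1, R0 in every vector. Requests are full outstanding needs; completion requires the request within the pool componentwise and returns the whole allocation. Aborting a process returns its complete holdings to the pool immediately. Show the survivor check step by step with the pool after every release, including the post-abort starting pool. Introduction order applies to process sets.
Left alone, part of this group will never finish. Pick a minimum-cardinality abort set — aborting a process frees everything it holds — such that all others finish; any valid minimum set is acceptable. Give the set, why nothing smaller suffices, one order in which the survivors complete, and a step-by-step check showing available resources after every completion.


The answer: abort P6 and P7.
Key observation: P5 was stuck for good until P6 and P7 gave back (2, 3, 2); in the order shown it finishes at step 4.
Why nothing smaller works — every single abort fails: P6 alone leaves P7 blocked (short on R0); P7 alone leaves P6 blocked (short on R0); P0 alone leaves P6 blocked (short on R0); P4 alone leaves P6 blocked (short on R0); P1 alone leaves P6 blocked (short on R0); P5 alone leaves P6 blocked (short on R0).
One survivor order: P4, P1, P0, P5. Step-by-step check (post-abort pool first):
  pool = (2, 4, 3)
  P4: need (0, 1, 2) fits (2, 4, 3); releases (0, 1, 0), pool now (2, 5, 3)
  P1: need (0, 3, 2) fits (2, 5, 3); releases (0, 0, 2), pool now (2, 5, 5)
  P0: need (0, 0, 0) fits (2, 5, 5); releases (0, 2, 1), pool now (2, 7, 6)
  P5: need (1, 1, 6) fits (2, 7, 6); releases (0, 3, 1), pool now (2, 10, 7)


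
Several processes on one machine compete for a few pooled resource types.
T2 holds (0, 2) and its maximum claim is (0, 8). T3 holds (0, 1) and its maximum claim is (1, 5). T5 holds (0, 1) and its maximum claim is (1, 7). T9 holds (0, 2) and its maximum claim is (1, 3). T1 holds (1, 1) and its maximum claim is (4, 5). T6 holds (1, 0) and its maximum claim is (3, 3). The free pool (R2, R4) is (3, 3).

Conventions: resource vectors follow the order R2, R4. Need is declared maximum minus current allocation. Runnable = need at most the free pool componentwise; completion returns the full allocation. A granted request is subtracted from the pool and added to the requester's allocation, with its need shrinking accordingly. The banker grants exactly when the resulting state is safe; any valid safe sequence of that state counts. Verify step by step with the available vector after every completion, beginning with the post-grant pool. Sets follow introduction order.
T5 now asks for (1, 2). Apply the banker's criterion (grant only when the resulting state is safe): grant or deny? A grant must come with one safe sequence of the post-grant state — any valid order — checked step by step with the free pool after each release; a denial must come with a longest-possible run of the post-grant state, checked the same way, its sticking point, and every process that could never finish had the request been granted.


DENY. Granting would leave the state unsafe.
Key observation: T9, T6 can finish, but then (3, 3) is all there is, and the blocked group's R4 demands exceed it.
After a pretend grant, a maximal execution: T9, T6 — then nothing else fits. Step-by-step check:
  pool = (2, 1)
  T9: need (1, 1) fits (2, 1); releases (0, 2), pool now (2, 3)
  T6: need (2, 3) fits (2, 3); releases (1, 0), pool now (3, 3)
  T2 cannot run: need (0, 6) vs free (3, 3) (insufficient R4)
  T3 cannot run: need (1, 4) vs free (3, 3) (insufficient R4)
  T5 cannot run: need (0, 4) vs free (3, 3) (insufficient R4)
  T1 cannot run: need (3, 4) vs free (3, 3) (insufficient R4)
Post-grant, the permanently blocked set is T2, T3, T5 and T1.


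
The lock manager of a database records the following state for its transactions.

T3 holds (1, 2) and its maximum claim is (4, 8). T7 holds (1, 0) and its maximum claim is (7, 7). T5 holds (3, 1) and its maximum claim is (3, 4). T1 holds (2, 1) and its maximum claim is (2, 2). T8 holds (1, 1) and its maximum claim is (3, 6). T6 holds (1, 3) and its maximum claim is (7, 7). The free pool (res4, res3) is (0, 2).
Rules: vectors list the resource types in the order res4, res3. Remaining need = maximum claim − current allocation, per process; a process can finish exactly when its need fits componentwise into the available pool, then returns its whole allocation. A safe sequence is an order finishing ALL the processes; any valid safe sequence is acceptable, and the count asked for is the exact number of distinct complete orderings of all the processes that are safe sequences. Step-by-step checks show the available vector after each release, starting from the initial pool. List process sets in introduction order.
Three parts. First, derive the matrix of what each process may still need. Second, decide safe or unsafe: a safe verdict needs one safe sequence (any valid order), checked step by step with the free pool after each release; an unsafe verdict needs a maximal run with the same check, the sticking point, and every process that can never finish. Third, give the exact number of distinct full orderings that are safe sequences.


(1) Outstanding need per process (order res4, res3):
  T3: (3, 6)
  T7: (6, 7)
  T5: (0, 3)
  T1: (0, 1)
  T8: (2, 5)
  T6: (6, 4)
(2) UNSAFE.
Key observation: after T1, T5 the pool peaks at (5, 4), and each blocked process is short somewhere: T3 on res3; T7 on res4, res3; T8 on res3; T6 on res4.
A maximal execution: T1, T5 — then nothing else fits. Step-by-step check:
  pool = (0, 2)
  T1 needs (0, 1) <= (0, 2) -> finishes; pool += (2, 1) = (2, 3)
  T5 needs (0, 3) <= (2, 3) -> finishes; pool += (3, 1) = (5, 4)
  T3 still needs (3, 6) but only (5, 4) is free — short on res3
  T7 still needs (6, 7) but only (5, 4) is free — short on res4 and res3
  T8 still needs (2, 5) but only (5, 4) is free — short on res3
  T6 still needs (6, 4) but only (5, 4) is free — short on res4
Permanently blocked: T3, T7, T8 and T6.
(3) Precisely 0 of the possible complete orderings are safe sequences.


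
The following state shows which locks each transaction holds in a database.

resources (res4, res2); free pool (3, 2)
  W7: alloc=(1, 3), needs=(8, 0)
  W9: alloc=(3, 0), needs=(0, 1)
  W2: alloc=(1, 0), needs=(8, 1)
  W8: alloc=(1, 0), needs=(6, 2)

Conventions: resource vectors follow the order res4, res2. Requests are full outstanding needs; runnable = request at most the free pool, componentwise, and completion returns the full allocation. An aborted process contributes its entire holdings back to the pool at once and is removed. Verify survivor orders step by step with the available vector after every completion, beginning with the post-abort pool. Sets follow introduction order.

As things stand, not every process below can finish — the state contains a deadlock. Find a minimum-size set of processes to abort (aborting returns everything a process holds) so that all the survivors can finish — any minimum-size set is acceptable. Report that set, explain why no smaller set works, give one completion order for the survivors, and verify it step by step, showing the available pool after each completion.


The answer: abort W2.
Key observation: the returned (1, 0) from W2 is what brings W7 — unrunnable before, under any order — into play at step 3.
Minimality: the empty abort set fails — the state is deadlocked as it stands.
The survivors complete as W9, W8, W7. Step-by-step check (starting from the post-abort pool):
  pool = (4, 2)
  run W9 (needs (0, 1), free (4, 2)); after release of (3, 0) the pool is (7, 2)
  run W8 (needs (6, 2), free (7, 2)); after release of (1, 0) the pool is (8, 2)
  run W7 (needs (8, 0), free (8, 2)); after release of (1, 3) the pool is (9, 5)


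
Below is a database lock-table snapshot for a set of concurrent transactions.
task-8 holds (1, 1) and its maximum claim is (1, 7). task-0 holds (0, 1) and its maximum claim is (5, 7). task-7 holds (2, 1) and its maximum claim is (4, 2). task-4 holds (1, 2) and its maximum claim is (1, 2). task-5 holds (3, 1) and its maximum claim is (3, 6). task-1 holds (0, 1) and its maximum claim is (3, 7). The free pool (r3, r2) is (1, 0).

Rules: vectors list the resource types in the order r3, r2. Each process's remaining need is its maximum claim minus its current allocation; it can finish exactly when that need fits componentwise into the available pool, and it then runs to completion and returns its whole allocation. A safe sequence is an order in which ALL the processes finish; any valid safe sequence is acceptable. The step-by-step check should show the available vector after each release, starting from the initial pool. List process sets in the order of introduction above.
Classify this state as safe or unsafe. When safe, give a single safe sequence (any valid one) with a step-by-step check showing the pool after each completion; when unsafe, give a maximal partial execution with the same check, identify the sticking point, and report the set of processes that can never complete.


UNSAFE.
Key observation: the wall is r2: completing task-4, task-7 brings the pool only to (4, 3), and all the rest need more.
A maximal execution: task-4, task-7 — then nothing else fits. Walking it through:
  pool = (1, 0)
  task-4: need (0, 0) fits (1, 0); releases (1, 2), pool now (2, 2)
  task-7: need (2, 1) fits (2, 2); releases (2, 1), pool now (4, 3)
  task-8 still needs (0, 6) but only (4, 3) is free — short on r2
  task-0 still needs (5, 6) but only (4, 3) is free — short on r3 and r2
  task-5 still needs (0, 5) but only (4, 3) is free — short on r2
  task-1 still needs (3, 6) but only (4, 3) is free — short on r2
Never able to finish: task-8, task-0, task-5 and task-1.


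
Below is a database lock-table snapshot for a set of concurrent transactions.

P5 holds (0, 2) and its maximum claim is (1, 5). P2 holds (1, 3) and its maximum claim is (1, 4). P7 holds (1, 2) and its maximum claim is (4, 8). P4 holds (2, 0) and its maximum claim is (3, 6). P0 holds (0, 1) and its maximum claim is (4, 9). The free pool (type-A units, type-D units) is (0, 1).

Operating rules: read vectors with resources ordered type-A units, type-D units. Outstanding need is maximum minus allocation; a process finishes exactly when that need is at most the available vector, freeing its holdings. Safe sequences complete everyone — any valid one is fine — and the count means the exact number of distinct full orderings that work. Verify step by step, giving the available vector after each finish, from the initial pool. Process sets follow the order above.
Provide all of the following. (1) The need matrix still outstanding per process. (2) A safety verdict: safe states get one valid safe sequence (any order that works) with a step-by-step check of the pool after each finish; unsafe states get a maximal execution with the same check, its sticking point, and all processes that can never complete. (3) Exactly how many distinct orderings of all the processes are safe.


(1) Need matrix, components ordered type-A units, type-D units:
  P5: (1, 3)
  P2: (0, 1)
  P7: (3, 6)
  P4: (1, 6)
  P0: (4, 8)
(2) The state is SAFE; one workable sequence: P2, P5, P4, P7, P0.
Key observation: P2 is the earliest step where a requested resource binds exactly: need (0, 1), pool (0, 1) at its turn.
Check, step by step:
  pool = (0, 1)
  P2: need (0, 1) fits (0, 1); releases (1, 3), pool now (1, 4)
  P5: need (1, 3) fits (1, 4); releases (0, 2), pool now (1, 6)
  P4: need (1, 6) fits (1, 6); releases (2, 0), pool now (3, 6)
  P7: need (3, 6) fits (3, 6); releases (1, 2), pool now (4, 8)
  P0: need (4, 8) fits (4, 8); releases (0, 1), pool now (4, 9)
(3) Exactly 1 of the possible complete orderings is a safe sequence.
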